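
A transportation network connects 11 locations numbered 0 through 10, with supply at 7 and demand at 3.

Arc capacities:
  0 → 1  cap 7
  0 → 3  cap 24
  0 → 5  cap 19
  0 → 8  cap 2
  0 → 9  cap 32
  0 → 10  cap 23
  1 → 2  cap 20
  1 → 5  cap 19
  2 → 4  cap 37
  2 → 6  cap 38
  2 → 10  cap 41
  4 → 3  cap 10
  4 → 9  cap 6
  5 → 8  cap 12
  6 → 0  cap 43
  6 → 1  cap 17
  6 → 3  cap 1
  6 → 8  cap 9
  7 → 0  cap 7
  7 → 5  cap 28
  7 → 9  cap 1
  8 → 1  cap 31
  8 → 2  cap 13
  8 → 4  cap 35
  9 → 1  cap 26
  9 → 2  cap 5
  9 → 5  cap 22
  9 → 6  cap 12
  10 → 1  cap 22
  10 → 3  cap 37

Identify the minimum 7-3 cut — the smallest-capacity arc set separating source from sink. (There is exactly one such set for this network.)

Min-cut arcs: {(5,8), (7,0), (7,9)} (total capacity 20)

augment #1: 7→0→3 push 7
augment #2: 7→9→6→3 push 1
augment #3: 7→5→8→4→3 push 10
augment #4: 7→5→8→2→10→3 push 2
max flow = 20; residual-reachable set from 7 gives S-side
cut edges (S→T): {(5,8), (7,0), (7,9)} total cap 20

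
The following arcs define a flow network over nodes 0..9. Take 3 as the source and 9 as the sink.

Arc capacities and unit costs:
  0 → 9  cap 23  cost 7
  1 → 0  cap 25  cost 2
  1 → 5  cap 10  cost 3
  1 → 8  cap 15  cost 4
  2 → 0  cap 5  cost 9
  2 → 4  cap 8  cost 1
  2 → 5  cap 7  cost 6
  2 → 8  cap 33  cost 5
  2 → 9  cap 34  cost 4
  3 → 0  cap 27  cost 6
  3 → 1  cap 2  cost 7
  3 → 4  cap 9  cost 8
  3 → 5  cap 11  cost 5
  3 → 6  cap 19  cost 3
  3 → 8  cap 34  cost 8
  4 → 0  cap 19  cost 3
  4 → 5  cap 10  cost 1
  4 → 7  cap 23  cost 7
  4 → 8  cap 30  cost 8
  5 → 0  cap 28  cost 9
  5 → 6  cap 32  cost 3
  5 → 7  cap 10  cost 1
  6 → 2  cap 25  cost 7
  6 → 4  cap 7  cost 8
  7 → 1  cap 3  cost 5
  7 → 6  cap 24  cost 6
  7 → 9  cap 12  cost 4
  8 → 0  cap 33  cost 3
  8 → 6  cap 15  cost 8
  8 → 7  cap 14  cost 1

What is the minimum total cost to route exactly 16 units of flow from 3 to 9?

Minimum cost for 16 units: 178

shortest-cost path #1: 3→5→7→9 push 10 @ unit cost 10 (adds 100)
shortest-cost path #2: 3→0→9 push 6 @ unit cost 13 (adds 78)
total cost = 178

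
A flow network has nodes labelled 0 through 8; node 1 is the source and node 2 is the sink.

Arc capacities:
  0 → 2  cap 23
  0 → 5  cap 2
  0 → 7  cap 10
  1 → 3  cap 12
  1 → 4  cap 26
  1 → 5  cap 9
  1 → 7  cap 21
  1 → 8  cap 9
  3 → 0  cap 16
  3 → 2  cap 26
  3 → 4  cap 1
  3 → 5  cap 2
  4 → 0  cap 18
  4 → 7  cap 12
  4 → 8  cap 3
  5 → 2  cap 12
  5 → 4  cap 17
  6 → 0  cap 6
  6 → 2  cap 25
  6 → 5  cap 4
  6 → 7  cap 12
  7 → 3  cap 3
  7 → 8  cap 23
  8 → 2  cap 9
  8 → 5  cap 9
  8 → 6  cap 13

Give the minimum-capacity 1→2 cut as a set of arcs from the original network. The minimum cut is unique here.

Min-cut arcs: {(1,3), (4,0), (5,2), (7,3), (8,2), (8,6)} (total capacity 67)

augment #1: 1→3→2 push 12
augment #2: 1→5→2 push 9
augment #3: 1→8→2 push 9
augment #4: 1→4→0→2 push 18
augment #5: 1→7→3→2 push 3
augment #6: 1→4→8→5→2 push 3
augment #7: 1→7→8→6→2 push 13
max flow = 67; residual-reachable set from 1 gives S-side
cut edges (S→T): {(1,3), (4,0), (5,2), (7,3), (8,2), (8,6)} total cap 67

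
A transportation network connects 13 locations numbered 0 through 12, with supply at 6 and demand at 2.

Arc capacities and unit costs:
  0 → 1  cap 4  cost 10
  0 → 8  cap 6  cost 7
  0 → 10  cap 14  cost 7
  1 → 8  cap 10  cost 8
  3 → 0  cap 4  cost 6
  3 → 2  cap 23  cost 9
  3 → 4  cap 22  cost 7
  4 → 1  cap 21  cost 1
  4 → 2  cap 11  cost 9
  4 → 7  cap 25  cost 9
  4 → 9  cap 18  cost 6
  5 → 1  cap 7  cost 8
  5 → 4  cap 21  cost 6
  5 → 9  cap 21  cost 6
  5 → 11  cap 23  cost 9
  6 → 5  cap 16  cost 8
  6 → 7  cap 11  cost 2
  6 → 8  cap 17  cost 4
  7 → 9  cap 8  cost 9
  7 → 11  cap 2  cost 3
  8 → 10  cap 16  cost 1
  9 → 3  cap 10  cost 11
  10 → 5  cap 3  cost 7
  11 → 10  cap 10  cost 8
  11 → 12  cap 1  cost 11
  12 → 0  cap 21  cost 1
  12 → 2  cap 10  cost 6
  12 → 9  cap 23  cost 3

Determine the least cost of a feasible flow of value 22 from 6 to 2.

shortest-cost path #1: 6→7→11→12→2 push 1 @ unit cost 22 (adds 22)
shortest-cost path #2: 6→5→4→2 push 11 @ unit cost 23 (adds 253)
shortest-cost path #3: 6→7→9→3→2 push 8 @ unit cost 31 (adds 248)
shortest-cost path #4: 6→5→9→3→2 push 2 @ unit cost 34 (adds 68)
total cost = 591

Minimum cost for 22 units: 591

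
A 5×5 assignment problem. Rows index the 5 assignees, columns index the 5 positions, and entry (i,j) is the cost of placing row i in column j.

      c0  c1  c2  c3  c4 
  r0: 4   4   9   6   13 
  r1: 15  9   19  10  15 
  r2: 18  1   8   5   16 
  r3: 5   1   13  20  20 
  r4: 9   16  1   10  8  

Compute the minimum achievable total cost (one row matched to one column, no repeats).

optimal assignment: row0→col0 (cost 4), row1→col4 (cost 15), row2→col3 (cost 5), row3→col1 (cost 1), row4→col2 (cost 1)
total = 4 + 15 + 5 + 1 + 1 = 26

Minimum assignment cost: 26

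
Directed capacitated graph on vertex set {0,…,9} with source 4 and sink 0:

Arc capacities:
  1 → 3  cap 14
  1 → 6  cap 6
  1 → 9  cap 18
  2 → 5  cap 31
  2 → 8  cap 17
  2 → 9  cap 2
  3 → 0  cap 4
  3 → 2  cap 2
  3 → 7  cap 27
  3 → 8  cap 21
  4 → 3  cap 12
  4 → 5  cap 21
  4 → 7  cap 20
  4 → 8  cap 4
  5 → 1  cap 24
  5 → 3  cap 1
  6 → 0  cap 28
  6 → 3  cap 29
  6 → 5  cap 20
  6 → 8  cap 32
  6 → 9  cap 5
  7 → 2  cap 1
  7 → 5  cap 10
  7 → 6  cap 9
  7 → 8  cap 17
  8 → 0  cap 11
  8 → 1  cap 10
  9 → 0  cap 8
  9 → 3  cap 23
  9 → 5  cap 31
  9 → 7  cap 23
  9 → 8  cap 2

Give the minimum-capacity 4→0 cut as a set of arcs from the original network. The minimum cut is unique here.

Min-cut arcs: {(1,6), (3,0), (7,6), (8,0), (9,0)} (total capacity 38)

augment #1: 4→3→0 push 4
augment #2: 4→8→0 push 4
augment #3: 4→3→8→0 push 7
augment #4: 4→7→6→0 push 9
augment #5: 4→3→2→9→0 push 1
augment #6: 4→5→1→6→0 push 6
augment #7: 4→5→1→9→0 push 7
max flow = 38; residual-reachable set from 4 gives S-side
cut edges (S→T): {(1,6), (3,0), (7,6), (8,0), (9,0)} total cap 38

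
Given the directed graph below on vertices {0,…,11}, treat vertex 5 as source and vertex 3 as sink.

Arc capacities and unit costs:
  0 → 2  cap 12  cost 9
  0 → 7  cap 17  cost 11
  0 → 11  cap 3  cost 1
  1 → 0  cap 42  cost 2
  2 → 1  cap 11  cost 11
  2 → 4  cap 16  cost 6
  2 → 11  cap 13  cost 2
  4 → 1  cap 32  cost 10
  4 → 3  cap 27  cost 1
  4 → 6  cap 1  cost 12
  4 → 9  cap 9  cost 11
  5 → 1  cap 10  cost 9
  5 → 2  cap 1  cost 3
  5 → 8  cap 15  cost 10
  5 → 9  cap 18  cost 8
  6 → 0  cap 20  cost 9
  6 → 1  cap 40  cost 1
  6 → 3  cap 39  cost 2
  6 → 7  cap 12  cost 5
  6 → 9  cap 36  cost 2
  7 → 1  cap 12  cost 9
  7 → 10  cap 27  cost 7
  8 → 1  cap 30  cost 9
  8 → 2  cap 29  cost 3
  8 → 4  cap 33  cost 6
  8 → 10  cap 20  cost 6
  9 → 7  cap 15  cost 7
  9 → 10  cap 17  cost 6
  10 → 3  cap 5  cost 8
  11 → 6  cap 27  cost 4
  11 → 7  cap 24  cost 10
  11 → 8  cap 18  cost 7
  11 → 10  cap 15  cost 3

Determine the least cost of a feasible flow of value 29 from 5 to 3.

Minimum cost for 29 units: 564

shortest-cost path #1: 5→2→4→3 push 1 @ unit cost 10 (adds 10)
shortest-cost path #2: 5→8→4→3 push 15 @ unit cost 17 (adds 255)
shortest-cost path #3: 5→1→0→11→6→3 push 3 @ unit cost 18 (adds 54)
shortest-cost path #4: 5→9→10→3 push 5 @ unit cost 22 (adds 110)
shortest-cost path #5: 5→1→0→2→4→3 push 5 @ unit cost 27 (adds 135)
total cost = 564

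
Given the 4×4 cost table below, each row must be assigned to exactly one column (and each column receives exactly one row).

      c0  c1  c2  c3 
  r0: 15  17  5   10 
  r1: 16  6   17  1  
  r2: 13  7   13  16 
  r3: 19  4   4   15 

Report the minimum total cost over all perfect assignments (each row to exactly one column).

optimal assignment: row0→col2 (cost 5), row1→col3 (cost 1), row2→col0 (cost 13), row3→col1 (cost 4)
total = 5 + 1 + 13 + 4 = 23

Minimum assignment cost: 23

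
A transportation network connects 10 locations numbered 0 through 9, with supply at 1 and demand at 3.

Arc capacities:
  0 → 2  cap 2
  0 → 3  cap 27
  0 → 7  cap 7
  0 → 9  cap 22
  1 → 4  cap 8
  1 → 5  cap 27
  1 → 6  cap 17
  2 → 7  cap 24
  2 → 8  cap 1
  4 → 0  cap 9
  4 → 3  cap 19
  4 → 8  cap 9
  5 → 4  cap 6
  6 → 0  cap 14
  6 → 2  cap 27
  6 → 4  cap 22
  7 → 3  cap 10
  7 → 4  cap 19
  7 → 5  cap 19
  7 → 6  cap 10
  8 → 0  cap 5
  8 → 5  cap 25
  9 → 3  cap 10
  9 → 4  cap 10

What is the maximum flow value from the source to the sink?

augment #1: 1→4→3 bottleneck 8, total now 8
augment #2: 1→5→4→3 bottleneck 6, total now 14
augment #3: 1→6→0→3 bottleneck 14, total now 28
augment #4: 1→6→4→3 bottleneck 3, total now 31

Maximum flow value: 31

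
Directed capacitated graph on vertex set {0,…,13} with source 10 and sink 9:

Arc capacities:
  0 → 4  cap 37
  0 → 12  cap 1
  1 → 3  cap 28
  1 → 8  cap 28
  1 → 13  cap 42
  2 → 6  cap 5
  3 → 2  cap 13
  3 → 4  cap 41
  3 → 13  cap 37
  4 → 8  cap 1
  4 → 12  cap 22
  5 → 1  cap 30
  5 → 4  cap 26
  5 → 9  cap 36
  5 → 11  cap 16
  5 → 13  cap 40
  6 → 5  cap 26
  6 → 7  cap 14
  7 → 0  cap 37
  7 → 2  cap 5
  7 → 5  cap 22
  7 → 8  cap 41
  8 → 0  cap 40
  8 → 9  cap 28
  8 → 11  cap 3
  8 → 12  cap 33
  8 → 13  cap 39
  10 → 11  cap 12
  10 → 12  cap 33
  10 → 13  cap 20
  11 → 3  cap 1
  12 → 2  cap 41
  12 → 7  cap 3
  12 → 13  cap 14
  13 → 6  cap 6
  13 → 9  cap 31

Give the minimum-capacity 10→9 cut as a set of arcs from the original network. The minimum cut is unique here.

augment #1: 10→13→9 push 20
augment #2: 10→12→13→9 push 11
augment #3: 10→12→7→5→9 push 3
augment #4: 10→11→3→4→8→9 push 1
augment #5: 10→12→2→6→5→9 push 5
augment #6: 10→12→13→6→5→9 push 3
max flow = 43; residual-reachable set from 10 gives S-side
cut edges (S→T): {(2,6), (10,13), (11,3), (12,7), (12,13)} total cap 43

Min-cut arcs: {(2,6), (10,13), (11,3), (12,7), (12,13)} (total capacity 43)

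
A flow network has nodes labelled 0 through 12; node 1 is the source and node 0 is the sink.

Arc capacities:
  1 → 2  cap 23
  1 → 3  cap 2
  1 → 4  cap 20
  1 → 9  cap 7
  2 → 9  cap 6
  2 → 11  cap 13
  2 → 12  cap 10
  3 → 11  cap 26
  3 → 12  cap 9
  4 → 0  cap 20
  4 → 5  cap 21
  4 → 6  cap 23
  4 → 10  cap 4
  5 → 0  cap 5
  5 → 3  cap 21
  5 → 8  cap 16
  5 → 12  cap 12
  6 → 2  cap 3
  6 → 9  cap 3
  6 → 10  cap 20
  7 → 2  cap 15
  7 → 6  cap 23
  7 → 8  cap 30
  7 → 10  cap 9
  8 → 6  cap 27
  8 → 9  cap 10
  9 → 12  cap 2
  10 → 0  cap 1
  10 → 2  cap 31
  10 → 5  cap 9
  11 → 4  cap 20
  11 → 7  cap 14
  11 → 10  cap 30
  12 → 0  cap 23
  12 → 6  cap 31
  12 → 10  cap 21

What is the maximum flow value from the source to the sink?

augment #1: 1→4→0 bottleneck 20, total now 20
augment #2: 1→2→12→0 bottleneck 10, total now 30
augment #3: 1→3→12→0 bottleneck 2, total now 32
augment #4: 1→9→12→0 bottleneck 2, total now 34
augment #5: 1→2→11→10→0 bottleneck 1, total now 35
augment #6: 1→2→11→4→5→0 bottleneck 5, total now 40
augment #7: 1→2→11→4→5→12→0 bottleneck 7, total now 47

Maximum flow value: 47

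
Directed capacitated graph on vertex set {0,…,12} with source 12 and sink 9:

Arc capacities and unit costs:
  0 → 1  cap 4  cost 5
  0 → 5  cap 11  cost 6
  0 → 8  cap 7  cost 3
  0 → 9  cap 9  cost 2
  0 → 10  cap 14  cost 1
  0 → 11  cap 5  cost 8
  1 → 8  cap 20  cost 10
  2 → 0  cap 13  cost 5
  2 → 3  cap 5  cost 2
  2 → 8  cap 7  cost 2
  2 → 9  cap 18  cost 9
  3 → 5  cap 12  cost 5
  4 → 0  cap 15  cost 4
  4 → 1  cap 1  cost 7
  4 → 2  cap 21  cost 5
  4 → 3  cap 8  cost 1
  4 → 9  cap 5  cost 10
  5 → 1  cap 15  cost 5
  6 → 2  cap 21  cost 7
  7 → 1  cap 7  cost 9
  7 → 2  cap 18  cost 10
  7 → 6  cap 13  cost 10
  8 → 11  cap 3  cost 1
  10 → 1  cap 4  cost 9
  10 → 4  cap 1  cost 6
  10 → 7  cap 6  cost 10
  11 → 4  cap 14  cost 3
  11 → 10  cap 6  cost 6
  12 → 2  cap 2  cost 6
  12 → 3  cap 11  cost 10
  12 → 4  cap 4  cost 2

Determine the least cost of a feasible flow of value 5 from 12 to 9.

Minimum cost for 5 units: 45

shortest-cost path #1: 12→4→0→9 push 4 @ unit cost 8 (adds 32)
shortest-cost path #2: 12→2→0→9 push 1 @ unit cost 13 (adds 13)
total cost = 45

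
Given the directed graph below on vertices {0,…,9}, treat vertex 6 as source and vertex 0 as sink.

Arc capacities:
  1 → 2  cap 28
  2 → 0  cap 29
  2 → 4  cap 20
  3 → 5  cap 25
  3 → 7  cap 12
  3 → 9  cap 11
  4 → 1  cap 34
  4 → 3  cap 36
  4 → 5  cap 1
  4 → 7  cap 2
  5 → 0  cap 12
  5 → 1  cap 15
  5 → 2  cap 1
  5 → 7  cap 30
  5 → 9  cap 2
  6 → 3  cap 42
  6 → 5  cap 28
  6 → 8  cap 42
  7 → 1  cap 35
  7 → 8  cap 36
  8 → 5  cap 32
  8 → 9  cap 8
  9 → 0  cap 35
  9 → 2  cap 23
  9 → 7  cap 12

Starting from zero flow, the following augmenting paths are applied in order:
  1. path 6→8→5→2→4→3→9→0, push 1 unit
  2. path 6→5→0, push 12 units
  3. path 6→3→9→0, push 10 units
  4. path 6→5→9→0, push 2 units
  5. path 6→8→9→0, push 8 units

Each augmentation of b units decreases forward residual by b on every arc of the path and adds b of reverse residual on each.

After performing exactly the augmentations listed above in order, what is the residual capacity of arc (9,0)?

Residual capacity of (9,0): 14

after path 1 (6→8→5→2→4→3→9→0, push 1): res(9,0)=34
after path 2 (6→5→0, push 12): res(9,0)=34
after path 3 (6→3→9→0, push 10): res(9,0)=24
after path 4 (6→5→9→0, push 2): res(9,0)=22
after path 5 (6→8→9→0, push 8): res(9,0)=14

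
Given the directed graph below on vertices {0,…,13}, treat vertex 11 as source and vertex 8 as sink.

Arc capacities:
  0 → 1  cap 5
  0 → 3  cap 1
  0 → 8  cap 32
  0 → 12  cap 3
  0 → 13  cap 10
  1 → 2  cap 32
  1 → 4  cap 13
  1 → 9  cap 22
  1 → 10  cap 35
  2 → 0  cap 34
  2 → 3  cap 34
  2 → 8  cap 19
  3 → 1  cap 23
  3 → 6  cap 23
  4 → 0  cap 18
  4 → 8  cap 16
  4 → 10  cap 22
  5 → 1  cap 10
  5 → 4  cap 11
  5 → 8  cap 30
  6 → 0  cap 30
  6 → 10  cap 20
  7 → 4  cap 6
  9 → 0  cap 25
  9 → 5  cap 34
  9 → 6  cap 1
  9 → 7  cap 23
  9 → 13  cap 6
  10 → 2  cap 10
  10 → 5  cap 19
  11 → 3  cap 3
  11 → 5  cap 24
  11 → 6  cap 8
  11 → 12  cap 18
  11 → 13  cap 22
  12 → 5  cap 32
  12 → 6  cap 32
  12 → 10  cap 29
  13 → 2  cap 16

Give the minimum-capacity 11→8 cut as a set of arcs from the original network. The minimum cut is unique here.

Min-cut arcs: {(11,3), (11,5), (11,6), (11,12), (13,2)} (total capacity 69)

augment #1: 11→5→8 push 24
augment #2: 11→6→0→8 push 8
augment #3: 11→12→5→8 push 6
augment #4: 11→13→2→8 push 16
augment #5: 11→3→1→2→8 push 3
augment #6: 11→12→5→4→8 push 11
augment #7: 11→12→6→0→8 push 1
max flow = 69; residual-reachable set from 11 gives S-side
cut edges (S→T): {(11,3), (11,5), (11,6), (11,12), (13,2)} total cap 69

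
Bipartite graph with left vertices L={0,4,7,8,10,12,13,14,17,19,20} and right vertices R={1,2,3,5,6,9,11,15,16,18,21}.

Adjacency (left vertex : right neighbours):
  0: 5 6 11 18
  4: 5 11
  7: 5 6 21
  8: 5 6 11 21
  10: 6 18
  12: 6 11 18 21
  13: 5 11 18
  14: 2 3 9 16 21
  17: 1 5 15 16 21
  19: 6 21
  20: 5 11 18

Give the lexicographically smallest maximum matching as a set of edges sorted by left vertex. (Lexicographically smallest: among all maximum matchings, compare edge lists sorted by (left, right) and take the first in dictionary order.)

Lex-smallest maximum matching: {(0,5), (4,11), (7,6), (8,21), (10,18), (14,2), (17,1)}

|M| = 7 (so the lex-smallest maximum matching has 7 edges)
process left vertices in ascending order; for each, take the smallest-labelled available neighbour that still permits 7 edges overall, or leave it unmatched if none does
lex-smallest matching: {0-5, 4-11, 7-6, 8-21, 10-18, 14-2, 17-1}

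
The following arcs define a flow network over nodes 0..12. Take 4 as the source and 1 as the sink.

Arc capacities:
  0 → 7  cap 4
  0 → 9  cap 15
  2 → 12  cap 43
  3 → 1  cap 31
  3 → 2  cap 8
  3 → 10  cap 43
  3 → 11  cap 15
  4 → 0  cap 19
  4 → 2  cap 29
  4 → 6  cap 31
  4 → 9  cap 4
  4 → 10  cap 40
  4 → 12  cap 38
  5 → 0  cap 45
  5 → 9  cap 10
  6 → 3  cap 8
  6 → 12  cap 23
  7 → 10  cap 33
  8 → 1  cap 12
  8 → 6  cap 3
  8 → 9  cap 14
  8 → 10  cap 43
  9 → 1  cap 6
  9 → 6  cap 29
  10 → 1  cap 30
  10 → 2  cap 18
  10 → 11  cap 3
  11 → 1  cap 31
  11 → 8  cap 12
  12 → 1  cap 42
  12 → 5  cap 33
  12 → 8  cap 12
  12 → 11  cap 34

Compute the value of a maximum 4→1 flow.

Maximum flow value: 129

augment #1: 4→9→1 bottleneck 4, total now 4
augment #2: 4→10→1 bottleneck 30, total now 34
augment #3: 4→12→1 bottleneck 38, total now 72
augment #4: 4→0→9→1 bottleneck 2, total now 74
augment #5: 4→2→12→1 bottleneck 4, total now 78
augment #6: 4→6→3→1 bottleneck 8, total now 86
augment #7: 4→10→11→1 bottleneck 3, total now 89
augment #8: 4→2→12→8→1 bottleneck 12, total now 101
augment #9: 4→2→12→11→1 bottleneck 13, total now 114
augment #10: 4→6→12→11→1 bottleneck 15, total now 129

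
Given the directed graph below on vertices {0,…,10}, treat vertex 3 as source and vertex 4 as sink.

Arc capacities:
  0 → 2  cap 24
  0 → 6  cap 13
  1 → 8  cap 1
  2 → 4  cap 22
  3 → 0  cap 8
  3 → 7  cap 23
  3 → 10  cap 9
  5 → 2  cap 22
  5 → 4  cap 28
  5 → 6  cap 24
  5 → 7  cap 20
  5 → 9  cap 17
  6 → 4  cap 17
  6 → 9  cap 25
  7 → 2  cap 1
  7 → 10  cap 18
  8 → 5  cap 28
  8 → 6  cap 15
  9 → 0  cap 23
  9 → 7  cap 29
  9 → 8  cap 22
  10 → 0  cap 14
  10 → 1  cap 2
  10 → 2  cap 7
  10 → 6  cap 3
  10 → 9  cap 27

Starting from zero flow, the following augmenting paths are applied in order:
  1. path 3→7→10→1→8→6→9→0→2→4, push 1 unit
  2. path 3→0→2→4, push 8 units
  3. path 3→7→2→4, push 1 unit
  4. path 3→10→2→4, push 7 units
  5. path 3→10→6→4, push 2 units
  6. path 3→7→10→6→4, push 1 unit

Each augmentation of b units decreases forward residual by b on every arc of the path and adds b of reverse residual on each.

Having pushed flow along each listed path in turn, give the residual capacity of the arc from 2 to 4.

Residual capacity of (2,4): 5

after path 1 (3→7→10→1→8→6→9→0→2→4, push 1): res(2,4)=21
after path 2 (3→0→2→4, push 8): res(2,4)=13
after path 3 (3→7→2→4, push 1): res(2,4)=12
after path 4 (3→10→2→4, push 7): res(2,4)=5
after path 5 (3→10→6→4, push 2): res(2,4)=5
after path 6 (3→7→10→6→4, push 1): res(2,4)=5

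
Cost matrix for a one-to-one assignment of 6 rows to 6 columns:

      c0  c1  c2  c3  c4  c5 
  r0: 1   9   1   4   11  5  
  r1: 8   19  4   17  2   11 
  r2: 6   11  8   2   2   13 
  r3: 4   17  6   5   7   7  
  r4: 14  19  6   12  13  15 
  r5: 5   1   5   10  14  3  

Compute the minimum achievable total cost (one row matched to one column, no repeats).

Minimum assignment cost: 19

optimal assignment: row0→col0 (cost 1), row1→col4 (cost 2), row2→col3 (cost 2), row3→col5 (cost 7), row4→col2 (cost 6), row5→col1 (cost 1)
total = 1 + 2 + 2 + 7 + 6 + 1 = 19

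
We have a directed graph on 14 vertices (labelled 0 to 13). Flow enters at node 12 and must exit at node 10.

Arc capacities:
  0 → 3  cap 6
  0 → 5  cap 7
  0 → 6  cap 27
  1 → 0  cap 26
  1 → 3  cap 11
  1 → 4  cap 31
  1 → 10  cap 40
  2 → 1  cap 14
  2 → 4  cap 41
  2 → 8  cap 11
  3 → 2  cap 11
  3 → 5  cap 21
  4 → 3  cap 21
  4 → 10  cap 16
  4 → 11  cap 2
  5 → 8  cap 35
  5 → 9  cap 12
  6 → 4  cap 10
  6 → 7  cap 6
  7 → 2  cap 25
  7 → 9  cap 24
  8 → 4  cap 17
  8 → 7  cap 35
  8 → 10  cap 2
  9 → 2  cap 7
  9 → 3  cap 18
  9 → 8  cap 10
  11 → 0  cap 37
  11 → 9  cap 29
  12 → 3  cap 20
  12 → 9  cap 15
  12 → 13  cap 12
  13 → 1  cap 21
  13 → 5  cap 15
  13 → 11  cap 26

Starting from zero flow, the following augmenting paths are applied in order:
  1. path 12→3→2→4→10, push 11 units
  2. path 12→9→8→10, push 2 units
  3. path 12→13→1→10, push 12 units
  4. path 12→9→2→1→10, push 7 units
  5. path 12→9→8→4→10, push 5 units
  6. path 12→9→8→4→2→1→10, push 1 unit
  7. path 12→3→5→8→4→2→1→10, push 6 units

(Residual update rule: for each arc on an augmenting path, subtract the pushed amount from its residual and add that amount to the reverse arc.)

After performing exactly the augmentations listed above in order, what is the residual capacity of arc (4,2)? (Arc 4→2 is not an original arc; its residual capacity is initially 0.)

after path 1 (12→3→2→4→10, push 11): res(4,2)=11
after path 2 (12→9→8→10, push 2): res(4,2)=11
after path 3 (12→13→1→10, push 12): res(4,2)=11
after path 4 (12→9→2→1→10, push 7): res(4,2)=11
after path 5 (12→9→8→4→10, push 5): res(4,2)=11
after path 6 (12→9→8→4→2→1→10, push 1): res(4,2)=10
after path 7 (12→3→5→8→4→2→1→10, push 6): res(4,2)=4

Residual capacity of (4,2): 4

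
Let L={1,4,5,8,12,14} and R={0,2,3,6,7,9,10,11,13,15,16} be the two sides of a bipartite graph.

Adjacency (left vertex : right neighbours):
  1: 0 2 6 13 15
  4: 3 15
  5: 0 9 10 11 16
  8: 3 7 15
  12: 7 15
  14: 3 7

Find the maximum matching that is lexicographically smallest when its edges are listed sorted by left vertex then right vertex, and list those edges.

|M| = 5 (so the lex-smallest maximum matching has 5 edges)
process left vertices in ascending order; for each, take the smallest-labelled available neighbour that still permits 5 edges overall, or leave it unmatched if none does
lex-smallest matching: {1-0, 4-3, 5-9, 8-7, 12-15}

Lex-smallest maximum matching: {(1,0), (4,3), (5,9), (8,7), (12,15)}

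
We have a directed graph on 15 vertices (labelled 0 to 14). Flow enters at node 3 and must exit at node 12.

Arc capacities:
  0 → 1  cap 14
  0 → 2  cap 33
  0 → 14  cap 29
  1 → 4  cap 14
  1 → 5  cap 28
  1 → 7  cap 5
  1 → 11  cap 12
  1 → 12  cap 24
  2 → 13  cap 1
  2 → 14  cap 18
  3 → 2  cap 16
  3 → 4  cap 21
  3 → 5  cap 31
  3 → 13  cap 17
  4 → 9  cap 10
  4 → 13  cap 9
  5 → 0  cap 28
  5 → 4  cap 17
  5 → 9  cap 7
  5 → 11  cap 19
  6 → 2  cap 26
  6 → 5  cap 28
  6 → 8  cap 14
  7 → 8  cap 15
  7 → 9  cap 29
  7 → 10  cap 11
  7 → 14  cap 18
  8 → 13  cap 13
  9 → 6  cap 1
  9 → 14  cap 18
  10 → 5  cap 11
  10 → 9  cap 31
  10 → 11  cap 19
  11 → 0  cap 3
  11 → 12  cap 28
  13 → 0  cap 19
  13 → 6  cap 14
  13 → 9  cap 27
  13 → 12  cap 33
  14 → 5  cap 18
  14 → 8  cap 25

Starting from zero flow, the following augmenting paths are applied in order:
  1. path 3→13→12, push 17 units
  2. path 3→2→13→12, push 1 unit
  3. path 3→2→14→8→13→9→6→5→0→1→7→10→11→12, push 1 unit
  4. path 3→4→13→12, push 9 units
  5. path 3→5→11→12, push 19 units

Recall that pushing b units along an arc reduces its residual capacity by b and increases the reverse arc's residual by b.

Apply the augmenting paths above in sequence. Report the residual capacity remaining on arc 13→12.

after path 1 (3→13→12, push 17): res(13,12)=16
after path 2 (3→2→13→12, push 1): res(13,12)=15
after path 3 (3→2→14→8→13→9→6→5→0→1→7→10→11→12, push 1): res(13,12)=15
after path 4 (3→4→13→12, push 9): res(13,12)=6
after path 5 (3→5→11→12, push 19): res(13,12)=6

Residual capacity of (13,12): 6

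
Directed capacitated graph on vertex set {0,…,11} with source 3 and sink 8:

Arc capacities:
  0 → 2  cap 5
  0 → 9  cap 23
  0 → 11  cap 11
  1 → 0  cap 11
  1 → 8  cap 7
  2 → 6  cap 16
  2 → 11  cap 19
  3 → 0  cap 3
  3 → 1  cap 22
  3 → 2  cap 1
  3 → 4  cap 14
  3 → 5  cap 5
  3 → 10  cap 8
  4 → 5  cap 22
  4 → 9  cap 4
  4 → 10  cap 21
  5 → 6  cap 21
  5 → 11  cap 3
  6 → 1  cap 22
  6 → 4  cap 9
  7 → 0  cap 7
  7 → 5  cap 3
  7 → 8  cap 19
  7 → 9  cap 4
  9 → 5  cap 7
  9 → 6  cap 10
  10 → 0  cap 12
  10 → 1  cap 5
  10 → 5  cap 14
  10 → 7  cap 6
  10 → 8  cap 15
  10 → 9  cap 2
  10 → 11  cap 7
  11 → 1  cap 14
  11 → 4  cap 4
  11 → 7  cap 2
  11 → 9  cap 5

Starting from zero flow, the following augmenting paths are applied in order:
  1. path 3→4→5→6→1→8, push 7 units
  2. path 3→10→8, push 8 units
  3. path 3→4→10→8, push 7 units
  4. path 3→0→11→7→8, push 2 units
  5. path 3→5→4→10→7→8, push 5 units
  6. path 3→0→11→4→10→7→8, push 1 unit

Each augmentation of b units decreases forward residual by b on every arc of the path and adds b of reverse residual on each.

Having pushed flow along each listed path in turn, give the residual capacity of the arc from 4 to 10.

Residual capacity of (4,10): 8

after path 1 (3→4→5→6→1→8, push 7): res(4,10)=21
after path 2 (3→10→8, push 8): res(4,10)=21
after path 3 (3→4→10→8, push 7): res(4,10)=14
after path 4 (3→0→11→7→8, push 2): res(4,10)=14
after path 5 (3→5→4→10→7→8, push 5): res(4,10)=9
after path 6 (3→0→11→4→10→7→8, push 1): res(4,10)=8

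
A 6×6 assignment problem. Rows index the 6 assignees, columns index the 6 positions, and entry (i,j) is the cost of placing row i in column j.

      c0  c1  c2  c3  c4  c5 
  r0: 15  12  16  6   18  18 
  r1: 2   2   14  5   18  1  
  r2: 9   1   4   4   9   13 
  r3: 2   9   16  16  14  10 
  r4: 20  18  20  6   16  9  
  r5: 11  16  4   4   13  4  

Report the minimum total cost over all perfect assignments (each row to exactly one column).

optimal assignment: row0→col3 (cost 6), row1→col5 (cost 1), row2→col1 (cost 1), row3→col0 (cost 2), row4→col4 (cost 16), row5→col2 (cost 4)
total = 6 + 1 + 1 + 2 + 16 + 4 = 30

Minimum assignment cost: 30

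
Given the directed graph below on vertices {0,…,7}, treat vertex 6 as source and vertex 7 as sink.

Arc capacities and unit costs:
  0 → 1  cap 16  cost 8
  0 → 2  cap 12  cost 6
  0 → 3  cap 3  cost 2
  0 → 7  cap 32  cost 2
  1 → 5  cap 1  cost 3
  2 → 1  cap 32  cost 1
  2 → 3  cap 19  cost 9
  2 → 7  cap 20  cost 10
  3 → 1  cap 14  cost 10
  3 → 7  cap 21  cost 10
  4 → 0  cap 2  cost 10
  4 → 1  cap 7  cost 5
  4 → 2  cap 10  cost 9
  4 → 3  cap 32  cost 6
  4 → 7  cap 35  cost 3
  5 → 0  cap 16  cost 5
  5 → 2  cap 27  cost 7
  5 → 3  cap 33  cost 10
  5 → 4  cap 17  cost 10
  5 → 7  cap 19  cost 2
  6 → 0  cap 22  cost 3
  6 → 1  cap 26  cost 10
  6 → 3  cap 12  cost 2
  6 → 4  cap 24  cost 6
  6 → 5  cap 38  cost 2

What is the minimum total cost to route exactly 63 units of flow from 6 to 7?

shortest-cost path #1: 6→5→7 push 19 @ unit cost 4 (adds 76)
shortest-cost path #2: 6→0→7 push 22 @ unit cost 5 (adds 110)
shortest-cost path #3: 6→4→7 push 22 @ unit cost 9 (adds 198)
total cost = 384

Minimum cost for 63 units: 384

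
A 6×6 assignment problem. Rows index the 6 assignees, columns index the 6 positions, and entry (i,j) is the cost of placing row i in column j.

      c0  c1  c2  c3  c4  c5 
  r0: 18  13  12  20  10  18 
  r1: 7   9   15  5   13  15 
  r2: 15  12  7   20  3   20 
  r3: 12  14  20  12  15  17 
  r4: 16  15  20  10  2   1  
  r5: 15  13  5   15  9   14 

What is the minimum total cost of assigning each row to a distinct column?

optimal assignment: row0→col1 (cost 13), row1→col3 (cost 5), row2→col4 (cost 3), row3→col0 (cost 12), row4→col5 (cost 1), row5→col2 (cost 5)
total = 13 + 5 + 3 + 12 + 1 + 5 = 39

Minimum assignment cost: 39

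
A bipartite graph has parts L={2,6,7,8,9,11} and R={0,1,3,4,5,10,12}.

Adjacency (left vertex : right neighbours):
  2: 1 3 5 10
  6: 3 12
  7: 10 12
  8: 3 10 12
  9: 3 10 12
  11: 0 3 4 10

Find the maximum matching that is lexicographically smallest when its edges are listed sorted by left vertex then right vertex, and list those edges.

Lex-smallest maximum matching: {(2,1), (6,3), (7,10), (8,12), (11,0)}

|M| = 5 (so the lex-smallest maximum matching has 5 edges)
process left vertices in ascending order; for each, take the smallest-labelled available neighbour that still permits 5 edges overall, or leave it unmatched if none does
lex-smallest matching: {2-1, 6-3, 7-10, 8-12, 11-0}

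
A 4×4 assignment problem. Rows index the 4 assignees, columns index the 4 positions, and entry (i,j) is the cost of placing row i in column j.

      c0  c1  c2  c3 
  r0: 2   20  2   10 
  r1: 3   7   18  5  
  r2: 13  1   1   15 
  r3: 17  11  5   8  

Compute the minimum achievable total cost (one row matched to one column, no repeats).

Minimum assignment cost: 13

optimal assignment: row0→col0 (cost 2), row1→col3 (cost 5), row2→col1 (cost 1), row3→col2 (cost 5)
total = 2 + 5 + 1 + 5 = 13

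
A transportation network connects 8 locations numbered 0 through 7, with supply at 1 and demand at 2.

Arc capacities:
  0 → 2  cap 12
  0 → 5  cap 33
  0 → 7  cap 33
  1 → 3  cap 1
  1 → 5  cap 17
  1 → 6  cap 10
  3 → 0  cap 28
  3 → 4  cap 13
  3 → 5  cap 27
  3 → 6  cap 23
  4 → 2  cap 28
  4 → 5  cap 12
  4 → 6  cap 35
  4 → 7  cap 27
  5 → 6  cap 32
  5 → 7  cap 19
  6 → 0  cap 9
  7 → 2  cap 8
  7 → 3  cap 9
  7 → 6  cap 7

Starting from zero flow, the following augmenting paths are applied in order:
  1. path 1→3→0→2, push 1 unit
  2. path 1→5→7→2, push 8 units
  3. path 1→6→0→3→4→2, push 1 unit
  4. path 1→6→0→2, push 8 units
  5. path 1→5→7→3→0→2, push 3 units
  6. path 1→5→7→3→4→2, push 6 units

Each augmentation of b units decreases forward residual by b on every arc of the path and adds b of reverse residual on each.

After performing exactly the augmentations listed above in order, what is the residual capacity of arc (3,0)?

Residual capacity of (3,0): 25

after path 1 (1→3→0→2, push 1): res(3,0)=27
after path 2 (1→5→7→2, push 8): res(3,0)=27
after path 3 (1→6→0→3→4→2, push 1): res(3,0)=28
after path 4 (1→6→0→2, push 8): res(3,0)=28
after path 5 (1→5→7→3→0→2, push 3): res(3,0)=25
after path 6 (1→5→7→3→4→2, push 6): res(3,0)=25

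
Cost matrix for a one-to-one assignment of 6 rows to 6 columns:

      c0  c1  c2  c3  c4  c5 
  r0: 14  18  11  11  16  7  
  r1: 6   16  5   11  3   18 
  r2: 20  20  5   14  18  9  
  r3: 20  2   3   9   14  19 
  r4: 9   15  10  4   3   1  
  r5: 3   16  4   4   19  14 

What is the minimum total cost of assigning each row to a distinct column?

Minimum assignment cost: 24

optimal assignment: row0→col5 (cost 7), row1→col4 (cost 3), row2→col2 (cost 5), row3→col1 (cost 2), row4→col3 (cost 4), row5→col0 (cost 3)
total = 7 + 3 + 5 + 2 + 4 + 3 = 24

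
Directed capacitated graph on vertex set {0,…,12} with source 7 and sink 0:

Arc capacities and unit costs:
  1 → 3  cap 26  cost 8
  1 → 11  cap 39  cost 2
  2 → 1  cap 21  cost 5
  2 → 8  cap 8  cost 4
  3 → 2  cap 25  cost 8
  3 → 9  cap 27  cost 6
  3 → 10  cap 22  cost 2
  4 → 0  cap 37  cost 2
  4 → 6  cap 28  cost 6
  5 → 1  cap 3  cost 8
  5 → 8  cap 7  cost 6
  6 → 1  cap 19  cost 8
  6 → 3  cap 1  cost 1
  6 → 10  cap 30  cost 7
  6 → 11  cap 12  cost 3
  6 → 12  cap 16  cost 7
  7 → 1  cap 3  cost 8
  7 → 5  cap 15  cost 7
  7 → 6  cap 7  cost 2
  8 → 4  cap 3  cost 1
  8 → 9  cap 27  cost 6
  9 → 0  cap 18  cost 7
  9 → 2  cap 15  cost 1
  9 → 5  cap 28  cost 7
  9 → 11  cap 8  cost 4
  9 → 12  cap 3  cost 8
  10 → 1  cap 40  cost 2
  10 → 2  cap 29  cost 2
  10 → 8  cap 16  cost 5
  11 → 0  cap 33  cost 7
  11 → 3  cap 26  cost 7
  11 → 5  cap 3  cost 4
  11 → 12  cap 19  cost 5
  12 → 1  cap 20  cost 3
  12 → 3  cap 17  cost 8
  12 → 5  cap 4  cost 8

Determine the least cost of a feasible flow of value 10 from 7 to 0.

shortest-cost path #1: 7→6→11→0 push 7 @ unit cost 12 (adds 84)
shortest-cost path #2: 7→5→8→4→0 push 3 @ unit cost 16 (adds 48)
total cost = 132

Minimum cost for 10 units: 132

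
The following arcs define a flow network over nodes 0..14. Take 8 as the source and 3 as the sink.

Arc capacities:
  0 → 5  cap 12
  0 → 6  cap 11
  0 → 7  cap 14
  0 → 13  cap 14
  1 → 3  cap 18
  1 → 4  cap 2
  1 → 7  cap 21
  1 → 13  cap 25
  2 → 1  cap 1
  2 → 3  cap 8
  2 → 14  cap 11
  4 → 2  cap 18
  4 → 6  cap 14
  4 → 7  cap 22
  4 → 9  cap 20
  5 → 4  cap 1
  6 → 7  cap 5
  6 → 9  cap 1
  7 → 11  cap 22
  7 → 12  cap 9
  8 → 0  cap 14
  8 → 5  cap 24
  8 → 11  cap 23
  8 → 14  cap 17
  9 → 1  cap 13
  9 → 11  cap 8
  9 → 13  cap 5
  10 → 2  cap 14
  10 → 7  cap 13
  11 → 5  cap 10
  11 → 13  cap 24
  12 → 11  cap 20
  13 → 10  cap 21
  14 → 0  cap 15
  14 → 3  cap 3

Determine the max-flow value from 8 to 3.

augment #1: 8→14→3 bottleneck 3, total now 3
augment #2: 8→5→4→2→3 bottleneck 1, total now 4
augment #3: 8→0→6→9→1→3 bottleneck 1, total now 5
augment #4: 8→0→13→10→2→3 bottleneck 7, total now 12
augment #5: 8→0→13→10→2→1→3 bottleneck 1, total now 13
augment #6: 8→0→13→10→2→4→9→1→3 bottleneck 1, total now 14

Maximum flow value: 14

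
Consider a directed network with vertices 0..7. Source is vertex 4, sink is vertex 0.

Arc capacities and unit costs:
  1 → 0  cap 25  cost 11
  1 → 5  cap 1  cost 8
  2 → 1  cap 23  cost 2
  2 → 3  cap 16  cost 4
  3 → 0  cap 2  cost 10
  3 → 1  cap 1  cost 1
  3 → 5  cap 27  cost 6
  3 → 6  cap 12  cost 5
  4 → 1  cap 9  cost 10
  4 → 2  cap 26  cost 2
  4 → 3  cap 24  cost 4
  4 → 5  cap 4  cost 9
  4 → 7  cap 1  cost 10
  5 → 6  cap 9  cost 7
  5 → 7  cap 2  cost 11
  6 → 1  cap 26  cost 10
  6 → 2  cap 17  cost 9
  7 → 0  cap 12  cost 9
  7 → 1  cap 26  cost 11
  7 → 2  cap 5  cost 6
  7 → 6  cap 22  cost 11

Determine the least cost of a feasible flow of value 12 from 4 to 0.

shortest-cost path #1: 4→3→0 push 2 @ unit cost 14 (adds 28)
shortest-cost path #2: 4→2→1→0 push 10 @ unit cost 15 (adds 150)
total cost = 178

Minimum cost for 12 units: 178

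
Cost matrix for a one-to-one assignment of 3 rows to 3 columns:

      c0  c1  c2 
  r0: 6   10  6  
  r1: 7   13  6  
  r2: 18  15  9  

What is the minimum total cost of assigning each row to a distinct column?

optimal assignment: row0→col1 (cost 10), row1→col0 (cost 7), row2→col2 (cost 9)
total = 10 + 7 + 9 = 26

Minimum assignment cost: 26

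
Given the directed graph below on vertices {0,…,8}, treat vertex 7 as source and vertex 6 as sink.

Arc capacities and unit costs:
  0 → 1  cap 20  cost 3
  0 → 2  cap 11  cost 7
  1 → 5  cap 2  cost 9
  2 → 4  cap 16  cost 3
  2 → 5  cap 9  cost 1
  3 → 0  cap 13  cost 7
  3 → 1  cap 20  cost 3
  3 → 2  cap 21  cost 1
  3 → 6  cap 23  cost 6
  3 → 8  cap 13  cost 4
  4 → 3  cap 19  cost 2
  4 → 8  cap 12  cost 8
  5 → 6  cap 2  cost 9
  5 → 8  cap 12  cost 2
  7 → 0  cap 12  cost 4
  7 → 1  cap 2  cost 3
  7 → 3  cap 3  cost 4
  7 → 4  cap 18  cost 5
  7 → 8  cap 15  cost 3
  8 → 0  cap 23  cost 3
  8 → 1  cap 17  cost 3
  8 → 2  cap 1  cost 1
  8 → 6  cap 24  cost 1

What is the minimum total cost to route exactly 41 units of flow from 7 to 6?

Minimum cost for 41 units: 395

shortest-cost path #1: 7→8→6 push 15 @ unit cost 4 (adds 60)
shortest-cost path #2: 7→3→8→6 push 3 @ unit cost 9 (adds 27)
shortest-cost path #3: 7→4→3→8→6 push 6 @ unit cost 12 (adds 72)
shortest-cost path #4: 7→4→3→6 push 12 @ unit cost 13 (adds 156)
shortest-cost path #5: 7→1→5→8→3→6 push 2 @ unit cost 16 (adds 32)
shortest-cost path #6: 7→0→2→5→8→3→6 push 3 @ unit cost 16 (adds 48)
total cost = 395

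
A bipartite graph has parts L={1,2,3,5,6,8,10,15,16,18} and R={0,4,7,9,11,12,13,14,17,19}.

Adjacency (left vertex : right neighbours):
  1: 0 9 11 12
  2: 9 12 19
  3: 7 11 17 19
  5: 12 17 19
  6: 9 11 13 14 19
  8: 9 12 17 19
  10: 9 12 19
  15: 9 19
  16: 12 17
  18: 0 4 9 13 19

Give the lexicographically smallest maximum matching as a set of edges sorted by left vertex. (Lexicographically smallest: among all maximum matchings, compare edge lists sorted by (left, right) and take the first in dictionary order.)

Lex-smallest maximum matching: {(1,0), (2,9), (3,7), (5,12), (6,11), (8,17), (10,19), (18,4)}

|M| = 8 (so the lex-smallest maximum matching has 8 edges)
process left vertices in ascending order; for each, take the smallest-labelled available neighbour that still permits 8 edges overall, or leave it unmatched if none does
lex-smallest matching: {1-0, 2-9, 3-7, 5-12, 6-11, 8-17, 10-19, 18-4}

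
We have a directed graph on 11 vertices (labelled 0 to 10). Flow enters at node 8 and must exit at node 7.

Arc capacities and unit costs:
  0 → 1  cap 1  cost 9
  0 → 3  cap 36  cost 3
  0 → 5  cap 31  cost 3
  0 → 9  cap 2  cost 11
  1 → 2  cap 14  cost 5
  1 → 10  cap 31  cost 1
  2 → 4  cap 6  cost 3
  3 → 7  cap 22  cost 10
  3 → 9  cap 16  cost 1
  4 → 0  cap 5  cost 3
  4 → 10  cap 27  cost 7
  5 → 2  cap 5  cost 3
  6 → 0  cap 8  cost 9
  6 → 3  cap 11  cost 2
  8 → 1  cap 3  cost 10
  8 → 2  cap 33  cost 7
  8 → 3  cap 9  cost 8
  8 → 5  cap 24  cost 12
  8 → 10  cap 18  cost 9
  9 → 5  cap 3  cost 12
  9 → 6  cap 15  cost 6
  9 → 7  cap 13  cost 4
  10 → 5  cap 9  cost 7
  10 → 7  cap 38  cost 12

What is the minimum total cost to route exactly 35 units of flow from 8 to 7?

shortest-cost path #1: 8→3→9→7 push 9 @ unit cost 13 (adds 117)
shortest-cost path #2: 8→10→7 push 18 @ unit cost 21 (adds 378)
shortest-cost path #3: 8→2→4→0→3→9→7 push 4 @ unit cost 21 (adds 84)
shortest-cost path #4: 8→1→10→7 push 3 @ unit cost 23 (adds 69)
shortest-cost path #5: 8→2→4→0→3→7 push 1 @ unit cost 26 (adds 26)
total cost = 674

Minimum cost for 35 units: 674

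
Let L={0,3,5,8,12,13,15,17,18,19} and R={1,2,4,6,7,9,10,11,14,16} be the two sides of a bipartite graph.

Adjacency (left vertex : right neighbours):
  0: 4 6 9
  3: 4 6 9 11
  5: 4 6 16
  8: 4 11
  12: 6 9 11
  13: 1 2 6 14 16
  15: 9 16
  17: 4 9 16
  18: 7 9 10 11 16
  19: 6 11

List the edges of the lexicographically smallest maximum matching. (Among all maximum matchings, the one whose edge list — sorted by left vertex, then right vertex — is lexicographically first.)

|M| = 7 (so the lex-smallest maximum matching has 7 edges)
process left vertices in ascending order; for each, take the smallest-labelled available neighbour that still permits 7 edges overall, or leave it unmatched if none does
lex-smallest matching: {0-4, 3-6, 5-16, 8-11, 12-9, 13-1, 18-7}

Lex-smallest maximum matching: {(0,4), (3,6), (5,16), (8,11), (12,9), (13,1), (18,7)}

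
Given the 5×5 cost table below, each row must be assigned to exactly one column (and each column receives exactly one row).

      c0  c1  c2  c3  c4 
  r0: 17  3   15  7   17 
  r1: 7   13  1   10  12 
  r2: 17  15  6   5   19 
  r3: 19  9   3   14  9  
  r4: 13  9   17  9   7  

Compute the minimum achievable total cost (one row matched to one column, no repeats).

optimal assignment: row0→col1 (cost 3), row1→col0 (cost 7), row2→col3 (cost 5), row3→col2 (cost 3), row4→col4 (cost 7)
total = 3 + 7 + 5 + 3 + 7 = 25

Minimum assignment cost: 25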